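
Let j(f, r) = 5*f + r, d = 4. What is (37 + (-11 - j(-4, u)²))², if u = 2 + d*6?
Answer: 100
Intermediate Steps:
u = 26 (u = 2 + 4*6 = 2 + 24 = 26)
j(f, r) = r + 5*f
(37 + (-11 - j(-4, u)²))² = (37 + (-11 - (26 + 5*(-4))²))² = (37 + (-11 - (26 - 20)²))² = (37 + (-11 - 1*6²))² = (37 + (-11 - 1*36))² = (37 + (-11 - 36))² = (37 - 47)² = (-10)² = 100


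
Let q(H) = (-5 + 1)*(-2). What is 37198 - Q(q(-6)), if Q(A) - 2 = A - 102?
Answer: 37290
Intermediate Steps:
q(H) = 8 (q(H) = -4*(-2) = 8)
Q(A) = -100 + A (Q(A) = 2 + (A - 102) = 2 + (-102 + A) = -100 + A)
37198 - Q(q(-6)) = 37198 - (-100 + 8) = 37198 - 1*(-92) = 37198 + 92 = 37290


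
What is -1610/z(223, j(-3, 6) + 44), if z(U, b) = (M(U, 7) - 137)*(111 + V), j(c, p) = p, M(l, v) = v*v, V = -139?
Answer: -115/176 ≈ -0.65341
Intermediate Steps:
M(l, v) = v**2
z(U, b) = 2464 (z(U, b) = (7**2 - 137)*(111 - 139) = (49 - 137)*(-28) = -88*(-28) = 2464)
-1610/z(223, j(-3, 6) + 44) = -1610/2464 = -1610*1/2464 = -115/176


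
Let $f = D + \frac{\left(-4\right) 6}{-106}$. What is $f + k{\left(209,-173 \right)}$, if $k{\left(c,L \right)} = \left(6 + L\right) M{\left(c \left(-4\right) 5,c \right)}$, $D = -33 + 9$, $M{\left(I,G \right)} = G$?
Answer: $- \frac{1851119}{53} \approx -34927.0$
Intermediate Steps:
$D = -24$
$f = - \frac{1260}{53}$ ($f = -24 + \frac{\left(-4\right) 6}{-106} = -24 - - \frac{12}{53} = -24 + \frac{12}{53} = - \frac{1260}{53} \approx -23.774$)
$k{\left(c,L \right)} = c \left(6 + L\right)$ ($k{\left(c,L \right)} = \left(6 + L\right) c = c \left(6 + L\right)$)
$f + k{\left(209,-173 \right)} = - \frac{1260}{53} + 209 \left(6 - 173\right) = - \frac{1260}{53} + 209 \left(-167\right) = - \frac{1260}{53} - 34903 = - \frac{1851119}{53}$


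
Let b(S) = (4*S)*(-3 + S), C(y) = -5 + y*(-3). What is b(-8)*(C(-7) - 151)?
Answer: -47520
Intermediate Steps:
C(y) = -5 - 3*y
b(S) = 4*S*(-3 + S)
b(-8)*(C(-7) - 151) = (4*(-8)*(-3 - 8))*((-5 - 3*(-7)) - 151) = (4*(-8)*(-11))*((-5 + 21) - 151) = 352*(16 - 151) = 352*(-135) = -47520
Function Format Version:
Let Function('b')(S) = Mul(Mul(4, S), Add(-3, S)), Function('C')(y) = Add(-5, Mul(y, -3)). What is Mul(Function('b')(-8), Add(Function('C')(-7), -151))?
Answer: -47520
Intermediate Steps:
Function('C')(y) = Add(-5, Mul(-3, y))
Function('b')(S) = Mul(4, S, Add(-3, S))
Mul(Function('b')(-8), Add(Function('C')(-7), -151)) = Mul(Mul(4, -8, Add(-3, -8)), Add(Add(-5, Mul(-3, -7)), -151)) = Mul(Mul(4, -8, -11), Add(Add(-5, 21), -151)) = Mul(352, Add(16, -151)) = Mul(352, -135) = -47520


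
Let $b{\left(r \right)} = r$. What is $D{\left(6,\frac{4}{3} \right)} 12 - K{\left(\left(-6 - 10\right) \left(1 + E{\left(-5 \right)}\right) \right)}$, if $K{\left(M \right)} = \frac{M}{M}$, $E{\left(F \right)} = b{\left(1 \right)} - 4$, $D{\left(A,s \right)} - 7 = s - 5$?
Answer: $39$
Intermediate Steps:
$D{\left(A,s \right)} = 2 + s$ ($D{\left(A,s \right)} = 7 + \left(s - 5\right) = 7 + \left(-5 + s\right) = 2 + s$)
$E{\left(F \right)} = -3$ ($E{\left(F \right)} = 1 - 4 = -3$)
$K{\left(M \right)} = 1$
$D{\left(6,\frac{4}{3} \right)} 12 - K{\left(\left(-6 - 10\right) \left(1 + E{\left(-5 \right)}\right) \right)} = \left(2 + \frac{4}{3}\right) 12 - 1 = \frac{10}{3} \cdot 12 - 1 = 40 - 1 = 39$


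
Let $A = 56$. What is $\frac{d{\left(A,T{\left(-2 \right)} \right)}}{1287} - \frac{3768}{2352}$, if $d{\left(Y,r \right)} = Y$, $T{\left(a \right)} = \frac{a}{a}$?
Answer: $- \frac{196571}{126126} \approx -1.5585$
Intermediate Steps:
$T{\left(a \right)} = 1$
$\frac{d{\left(A,T{\left(-2 \right)} \right)}}{1287} - \frac{3768}{2352} = \frac{56}{1287} - \frac{3768}{2352} = 56 \cdot \frac{1}{1287} - \frac{157}{98} = \frac{56}{1287} - \frac{157}{98} = - \frac{196571}{126126}$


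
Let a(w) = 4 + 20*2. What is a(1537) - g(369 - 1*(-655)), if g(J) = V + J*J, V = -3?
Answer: -1048529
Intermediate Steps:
g(J) = -3 + J² (g(J) = -3 + J*J = -3 + J²)
a(w) = 44 (a(w) = 4 + 40 = 44)
a(1537) - g(369 - 1*(-655)) = 44 - (-3 + (369 - 1*(-655))²) = 44 - (-3 + (369 + 655)²) = 44 - (-3 + 1024²) = 44 - (-3 + 1048576) = 44 - 1*1048573 = 44 - 1048573 = -1048529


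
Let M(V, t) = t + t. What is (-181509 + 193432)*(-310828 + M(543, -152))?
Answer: -3709626836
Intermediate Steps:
M(V, t) = 2*t
(-181509 + 193432)*(-310828 + M(543, -152)) = (-181509 + 193432)*(-310828 + 2*(-152)) = 11923*(-310828 - 304) = 11923*(-311132) = -3709626836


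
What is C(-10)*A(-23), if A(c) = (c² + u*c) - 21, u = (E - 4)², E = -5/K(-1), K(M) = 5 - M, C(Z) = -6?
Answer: 1055/6 ≈ 175.83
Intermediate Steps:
E = -⅚ (E = -5/(5 - 1*(-1)) = -5/(5 + 1) = -5/6 = -5*⅙ = -⅚ ≈ -0.83333)
u = 841/36 (u = (-⅚ - 4)² = (-29/6)² = 841/36 ≈ 23.361)
A(c) = -21 + c² + 841*c/36 (A(c) = (c² + 841*c/36) - 21 = -21 + c² + 841*c/36)
C(-10)*A(-23) = -6*(-21 + (-23)² + (841/36)*(-23)) = -6*(-21 + 529 - 19343/36) = -6*(-1055/36) = 1055/6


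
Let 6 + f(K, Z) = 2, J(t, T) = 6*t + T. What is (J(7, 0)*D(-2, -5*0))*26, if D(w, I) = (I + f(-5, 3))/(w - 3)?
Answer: 4368/5 ≈ 873.60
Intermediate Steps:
J(t, T) = T + 6*t
f(K, Z) = -4 (f(K, Z) = -6 + 2 = -4)
D(w, I) = (-4 + I)/(-3 + w) (D(w, I) = (I - 4)/(w - 3) = (-4 + I)/(-3 + w))
(J(7, 0)*D(-2, -5*0))*26 = ((0 + 6*7)*((-4 - 5*0)/(-3 - 2)))*26 = ((0 + 42)*((-4 + 0)/(-5)))*26 = (42*(-⅕*(-4)))*26 = (42*(⅘))*26 = (168/5)*26 = 4368/5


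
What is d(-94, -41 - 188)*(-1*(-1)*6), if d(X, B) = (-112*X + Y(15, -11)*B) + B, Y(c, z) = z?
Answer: 76908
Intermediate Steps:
d(X, B) = -112*X - 10*B (d(X, B) = (-112*X - 11*B) + B = -112*X - 10*B)
d(-94, -41 - 188)*(-1*(-1)*6) = (-112*(-94) - 10*(-41 - 188))*(-1*(-1)*6) = (10528 - 10*(-229))*(1*6) = (10528 + 2290)*6 = 12818*6 = 76908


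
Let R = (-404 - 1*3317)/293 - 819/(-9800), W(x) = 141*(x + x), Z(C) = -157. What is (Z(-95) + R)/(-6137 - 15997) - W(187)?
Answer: -159597086418227/3026455600 ≈ -52734.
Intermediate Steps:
W(x) = 282*x (W(x) = 141*(2*x) = 282*x)
R = -5175119/410200 (R = (-404 - 3317)*(1/293) - 819*(-1/9800) = -3721*1/293 + 117/1400 = -3721/293 + 117/1400 = -5175119/410200 ≈ -12.616)
(Z(-95) + R)/(-6137 - 15997) - W(187) = (-157 - 5175119/410200)/(-6137 - 15997) - 282*187 = -69576519/410200/(-22134) - 1*52734 = -69576519/410200*(-1/22134) - 52734 = 23192173/3026455600 - 52734 = -159597086418227/3026455600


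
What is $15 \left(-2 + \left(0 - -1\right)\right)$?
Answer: $-15$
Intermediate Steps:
$15 \left(-2 + \left(0 - -1\right)\right) = 15 \left(-2 + \left(0 + 1\right)\right) = 15 \left(-2 + 1\right) = 15 \left(-1\right) = -15$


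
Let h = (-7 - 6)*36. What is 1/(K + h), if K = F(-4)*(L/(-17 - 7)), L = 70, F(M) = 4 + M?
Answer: -1/468 ≈ -0.0021368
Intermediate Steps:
h = -468 (h = -13*36 = -468)
K = 0 (K = (4 - 4)*(70/(-17 - 7)) = 0*(70/(-24)) = 0*(70*(-1/24)) = 0*(-35/12) = 0)
1/(K + h) = 1/(0 - 468) = 1/(-468) = -1/468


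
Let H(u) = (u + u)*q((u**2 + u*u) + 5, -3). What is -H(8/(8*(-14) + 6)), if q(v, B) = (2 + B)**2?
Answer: 8/53 ≈ 0.15094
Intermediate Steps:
H(u) = 2*u (H(u) = (u + u)*(2 - 3)**2 = (2*u)*(-1)**2 = (2*u)*1 = 2*u)
-H(8/(8*(-14) + 6)) = -2*8/(8*(-14) + 6) = -2*8/(-112 + 6) = -2*8/(-106) = -2*8*(-1/106) = -2*(-4)/53 = -1*(-8/53) = 8/53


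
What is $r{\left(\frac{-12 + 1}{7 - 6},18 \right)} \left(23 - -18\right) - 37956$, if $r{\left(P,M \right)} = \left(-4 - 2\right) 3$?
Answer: $-38694$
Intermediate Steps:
$r{\left(P,M \right)} = -18$ ($r{\left(P,M \right)} = \left(-6\right) 3 = -18$)
$r{\left(\frac{-12 + 1}{7 - 6},18 \right)} \left(23 - -18\right) - 37956 = - 18 \left(23 - -18\right) - 37956 = - 18 \left(23 + 18\right) - 37956 = \left(-18\right) 41 - 37956 = -738 - 37956 = -38694$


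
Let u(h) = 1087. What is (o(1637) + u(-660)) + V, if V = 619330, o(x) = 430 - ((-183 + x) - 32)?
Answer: 619425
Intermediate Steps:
o(x) = 645 - x (o(x) = 430 - (-215 + x) = 430 + (215 - x) = 645 - x)
(o(1637) + u(-660)) + V = ((645 - 1*1637) + 1087) + 619330 = ((645 - 1637) + 1087) + 619330 = (-992 + 1087) + 619330 = 95 + 619330 = 619425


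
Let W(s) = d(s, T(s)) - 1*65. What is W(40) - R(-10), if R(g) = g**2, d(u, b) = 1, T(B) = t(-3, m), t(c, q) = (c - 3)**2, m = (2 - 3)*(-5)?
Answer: -164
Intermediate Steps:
m = 5 (m = -1*(-5) = 5)
t(c, q) = (-3 + c)**2
T(B) = 36 (T(B) = (-3 - 3)**2 = (-6)**2 = 36)
W(s) = -64 (W(s) = 1 - 1*65 = 1 - 65 = -64)
W(40) - R(-10) = -64 - 1*(-10)**2 = -64 - 1*100 = -64 - 100 = -164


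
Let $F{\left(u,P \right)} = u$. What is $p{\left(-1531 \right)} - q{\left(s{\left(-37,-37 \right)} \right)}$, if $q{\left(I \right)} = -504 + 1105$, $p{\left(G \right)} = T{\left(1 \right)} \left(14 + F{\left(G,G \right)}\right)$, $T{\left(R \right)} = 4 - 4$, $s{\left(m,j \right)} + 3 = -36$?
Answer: $-601$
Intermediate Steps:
$s{\left(m,j \right)} = -39$ ($s{\left(m,j \right)} = -3 - 36 = -39$)
$T{\left(R \right)} = 0$
$p{\left(G \right)} = 0$ ($p{\left(G \right)} = 0 \left(14 + G\right) = 0$)
$q{\left(I \right)} = 601$
$p{\left(-1531 \right)} - q{\left(s{\left(-37,-37 \right)} \right)} = 0 - 601 = -601$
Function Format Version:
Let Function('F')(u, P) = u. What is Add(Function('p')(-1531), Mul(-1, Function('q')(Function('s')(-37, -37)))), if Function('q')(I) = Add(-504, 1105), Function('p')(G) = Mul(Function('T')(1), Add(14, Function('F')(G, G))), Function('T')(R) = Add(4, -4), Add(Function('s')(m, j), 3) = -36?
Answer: -601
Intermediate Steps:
Function('s')(m, j) = -39 (Function('s')(m, j) = Add(-3, -36) = -39)
Function('T')(R) = 0
Function('p')(G) = 0 (Function('p')(G) = Mul(0, Add(14, G)) = 0)
Function('q')(I) = 601
Add(Function('p')(-1531), Mul(-1, Function('q')(Function('s')(-37, -37)))) = Add(0, Mul(-1, 601)) = Add(0, -601) = -601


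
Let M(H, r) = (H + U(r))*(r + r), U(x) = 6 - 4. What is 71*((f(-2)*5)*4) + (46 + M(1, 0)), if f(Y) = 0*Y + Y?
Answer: -2794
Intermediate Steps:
U(x) = 2
M(H, r) = 2*r*(2 + H) (M(H, r) = (H + 2)*(r + r) = (2 + H)*(2*r) = 2*r*(2 + H))
f(Y) = Y (f(Y) = 0 + Y = Y)
71*((f(-2)*5)*4) + (46 + M(1, 0)) = 71*(-2*5*4) + (46 + 2*0*(2 + 1)) = 71*(-10*4) + (46 + 2*0*3) = 71*(-40) + (46 + 0) = -2840 + 46 = -2794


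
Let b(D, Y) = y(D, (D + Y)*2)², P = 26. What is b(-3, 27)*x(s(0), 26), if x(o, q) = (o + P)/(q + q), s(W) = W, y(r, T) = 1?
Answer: ½ ≈ 0.50000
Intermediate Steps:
b(D, Y) = 1 (b(D, Y) = 1² = 1)
x(o, q) = (26 + o)/(2*q) (x(o, q) = (o + 26)/(q + q) = (26 + o)/((2*q)) = (26 + o)*(1/(2*q)) = (26 + o)/(2*q))
b(-3, 27)*x(s(0), 26) = 1*((½)*(26 + 0)/26) = 1*((½)*(1/26)*26) = 1*(½) = ½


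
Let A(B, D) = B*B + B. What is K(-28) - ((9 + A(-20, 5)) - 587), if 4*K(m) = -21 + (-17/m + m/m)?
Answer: 21633/112 ≈ 193.15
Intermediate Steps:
A(B, D) = B + B² (A(B, D) = B² + B = B + B²)
K(m) = -5 - 17/(4*m) (K(m) = (-21 + (-17/m + m/m))/4 = (-21 + (-17/m + 1))/4 = (-21 + (1 - 17/m))/4 = (-20 - 17/m)/4 = -5 - 17/(4*m))
K(-28) - ((9 + A(-20, 5)) - 587) = (-5 - 17/4/(-28)) - ((9 - 20*(1 - 20)) - 587) = (-5 - 17/4*(-1/28)) - ((9 - 20*(-19)) - 587) = (-5 + 17/112) - ((9 + 380) - 587) = -543/112 - (389 - 587) = -543/112 - 1*(-198) = -543/112 + 198 = 21633/112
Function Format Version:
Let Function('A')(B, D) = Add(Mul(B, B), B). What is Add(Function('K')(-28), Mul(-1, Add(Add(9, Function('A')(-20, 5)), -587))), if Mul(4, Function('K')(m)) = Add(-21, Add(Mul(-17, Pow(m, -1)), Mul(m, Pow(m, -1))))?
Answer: Rational(21633, 112) ≈ 193.15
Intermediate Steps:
Function('A')(B, D) = Add(B, Pow(B, 2)) (Function('A')(B, D) = Add(Pow(B, 2), B) = Add(B, Pow(B, 2)))
Function('K')(m) = Add(-5, Mul(Rational(-17, 4), Pow(m, -1))) (Function('K')(m) = Mul(Rational(1, 4), Add(-21, Add(Mul(-17, Pow(m, -1)), Mul(m, Pow(m, -1))))) = Mul(Rational(1, 4), Add(-21, Add(Mul(-17, Pow(m, -1)), 1))) = Mul(Rational(1, 4), Add(-21, Add(1, Mul(-17, Pow(m, -1))))) = Mul(Rational(1, 4), Add(-20, Mul(-17, Pow(m, -1)))) = Add(-5, Mul(Rational(-17, 4), Pow(m, -1))))
Add(Function('K')(-28), Mul(-1, Add(Add(9, Function('A')(-20, 5)), -587))) = Add(Add(-5, Mul(Rational(-17, 4), Pow(-28, -1))), Mul(-1, Add(Add(9, Mul(-20, Add(1, -20))), -587))) = Add(Add(-5, Mul(Rational(-17, 4), Rational(-1, 28))), Mul(-1, Add(Add(9, Mul(-20, -19)), -587))) = Add(Add(-5, Rational(17, 112)), Mul(-1, Add(Add(9, 380), -587))) = Add(Rational(-543, 112), Mul(-1, Add(389, -587))) = Add(Rational(-543, 112), Mul(-1, -198)) = Add(Rational(-543, 112), 198) = Rational(21633, 112)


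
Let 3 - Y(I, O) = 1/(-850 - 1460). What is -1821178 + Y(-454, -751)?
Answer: -4206914249/2310 ≈ -1.8212e+6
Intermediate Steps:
Y(I, O) = 6931/2310 (Y(I, O) = 3 - 1/(-850 - 1460) = 3 - 1/(-2310) = 3 - 1*(-1/2310) = 3 + 1/2310 = 6931/2310)
-1821178 + Y(-454, -751) = -1821178 + 6931/2310 = -4206914249/2310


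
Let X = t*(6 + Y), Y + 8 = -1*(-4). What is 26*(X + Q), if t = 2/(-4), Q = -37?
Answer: -988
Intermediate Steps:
Y = -4 (Y = -8 - 1*(-4) = -8 + 4 = -4)
t = -½ (t = 2*(-¼) = -½ ≈ -0.50000)
X = -1 (X = -(6 - 4)/2 = -½*2 = -1)
26*(X + Q) = 26*(-1 - 37) = 26*(-38) = -988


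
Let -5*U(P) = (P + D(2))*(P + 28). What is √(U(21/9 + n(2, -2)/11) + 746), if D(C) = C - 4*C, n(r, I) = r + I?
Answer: √172855/15 ≈ 27.717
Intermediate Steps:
n(r, I) = I + r
D(C) = -3*C
U(P) = -(-6 + P)*(28 + P)/5 (U(P) = -(P - 3*2)*(P + 28)/5 = -(P - 6)*(28 + P)/5 = -(-6 + P)*(28 + P)/5)
√(U(21/9 + n(2, -2)/11) + 746) = √((168/5 - 22*(21/9 + (-2 + 2)/11)/5 - (21/9 + (-2 + 2)/11)²/5) + 746) = √((168/5 - 22*(21*(⅑) + 0*(1/11))/5 - (21*(⅑) + 0*(1/11))²/5) + 746) = √((168/5 - 22*(7/3 + 0)/5 - (7/3 + 0)²/5) + 746) = √((168/5 - 22/5*7/3 - (7/3)²/5) + 746) = √((168/5 - 154/15 - ⅕*49/9) + 746) = √((168/5 - 154/15 - 49/45) + 746) = √(1001/45 + 746) = √(34571/45) = √172855/15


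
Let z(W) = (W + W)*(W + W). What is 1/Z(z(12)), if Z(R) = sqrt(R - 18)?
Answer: sqrt(62)/186 ≈ 0.042333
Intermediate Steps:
z(W) = 4*W**2 (z(W) = (2*W)*(2*W) = 4*W**2)
Z(R) = sqrt(-18 + R)
1/Z(z(12)) = 1/(sqrt(-18 + 4*12**2)) = 1/(sqrt(-18 + 4*144)) = 1/(sqrt(-18 + 576)) = 1/(sqrt(558)) = 1/(3*sqrt(62)) = sqrt(62)/186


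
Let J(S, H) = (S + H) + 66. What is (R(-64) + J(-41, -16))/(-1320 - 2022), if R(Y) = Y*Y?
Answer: -4105/3342 ≈ -1.2283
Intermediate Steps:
R(Y) = Y²
J(S, H) = 66 + H + S (J(S, H) = (H + S) + 66 = 66 + H + S)
(R(-64) + J(-41, -16))/(-1320 - 2022) = ((-64)² + (66 - 16 - 41))/(-1320 - 2022) = (4096 + 9)/(-3342) = 4105*(-1/3342) = -4105/3342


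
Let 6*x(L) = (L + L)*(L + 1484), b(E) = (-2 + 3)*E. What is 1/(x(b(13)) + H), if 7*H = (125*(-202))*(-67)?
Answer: 7/1737159 ≈ 4.0296e-6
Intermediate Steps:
b(E) = E (b(E) = 1*E = E)
x(L) = L*(1484 + L)/3 (x(L) = ((L + L)*(L + 1484))/6 = ((2*L)*(1484 + L))/6 = (2*L*(1484 + L))/6 = L*(1484 + L)/3)
H = 1691750/7 (H = ((125*(-202))*(-67))/7 = (-25250*(-67))/7 = (⅐)*1691750 = 1691750/7 ≈ 2.4168e+5)
1/(x(b(13)) + H) = 1/((⅓)*13*(1484 + 13) + 1691750/7) = 1/((⅓)*13*1497 + 1691750/7) = 1/(6487 + 1691750/7) = 1/(1737159/7) = 7/1737159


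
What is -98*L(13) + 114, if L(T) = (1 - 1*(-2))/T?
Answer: 1188/13 ≈ 91.385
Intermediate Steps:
L(T) = 3/T (L(T) = (1 + 2)/T = 3/T)
-98*L(13) + 114 = -294/13 + 114 = 1188/13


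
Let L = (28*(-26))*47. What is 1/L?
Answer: -1/34216 ≈ -2.9226e-5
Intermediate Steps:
L = -34216 (L = -728*47 = -34216)
1/L = 1/(-34216) = -1/34216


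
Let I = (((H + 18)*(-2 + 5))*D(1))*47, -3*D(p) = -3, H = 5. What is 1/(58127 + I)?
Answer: 1/61370 ≈ 1.6295e-5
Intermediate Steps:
D(p) = 1 (D(p) = -⅓*(-3) = 1)
I = 3243 (I = (((5 + 18)*(-2 + 5))*1)*47 = ((23*3)*1)*47 = (69*1)*47 = 69*47 = 3243)
1/(58127 + I) = 1/(58127 + 3243) = 1/61370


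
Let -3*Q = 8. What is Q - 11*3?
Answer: -107/3 ≈ -35.667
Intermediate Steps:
Q = -8/3 (Q = -⅓*8 = -8/3 ≈ -2.6667)
Q - 11*3 = -8/3 - 11*3 = -8/3 - 33 = -107/3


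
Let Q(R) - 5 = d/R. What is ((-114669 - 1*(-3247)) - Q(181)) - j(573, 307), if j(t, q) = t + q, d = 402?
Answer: -20327969/181 ≈ -1.1231e+5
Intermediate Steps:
Q(R) = 5 + 402/R
j(t, q) = q + t
((-114669 - 1*(-3247)) - Q(181)) - j(573, 307) = ((-114669 - 1*(-3247)) - (5 + 402/181)) - (307 + 573) = ((-114669 + 3247) - (5 + 402*(1/181))) - 1*880 = (-111422 - (5 + 402/181)) - 880 = (-111422 - 1*1307/181) - 880 = (-111422 - 1307/181) - 880 = -20168689/181 - 880 = -20327969/181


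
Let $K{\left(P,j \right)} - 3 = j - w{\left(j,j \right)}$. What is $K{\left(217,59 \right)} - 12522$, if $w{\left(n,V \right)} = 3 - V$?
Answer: $-12404$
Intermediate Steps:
$K{\left(P,j \right)} = 2 j$ ($K{\left(P,j \right)} = 3 + \left(j - \left(3 - j\right)\right) = 3 + \left(j + \left(-3 + j\right)\right) = 3 + \left(-3 + 2 j\right) = 2 j$)
$K{\left(217,59 \right)} - 12522 = 2 \cdot 59 - 12522 = 118 - 12522 = -12404$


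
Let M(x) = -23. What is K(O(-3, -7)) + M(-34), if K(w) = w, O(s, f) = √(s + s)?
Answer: -23 + I*√6 ≈ -23.0 + 2.4495*I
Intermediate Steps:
O(s, f) = √2*√s (O(s, f) = √(2*s) = √2*√s)
K(O(-3, -7)) + M(-34) = √2*√(-3) - 23 = √2*(I*√3) - 23 = I*√6 - 23 = -23 + I*√6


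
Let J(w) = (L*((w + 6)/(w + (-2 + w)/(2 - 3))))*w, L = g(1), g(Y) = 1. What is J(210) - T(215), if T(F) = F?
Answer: 22465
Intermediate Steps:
L = 1
J(w) = w*(3 + w/2) (J(w) = (1*((w + 6)/(w + (-2 + w)/(2 - 3))))*w = (1*((6 + w)/(w + (-2 + w)/(-1))))*w = (1*((6 + w)/(w + (-2 + w)*(-1))))*w = (1*((6 + w)/(w + (2 - w))))*w = (1*((6 + w)/2))*w = (1*((6 + w)*(½)))*w = (1*(3 + w/2))*w = (3 + w/2)*w = w*(3 + w/2))
J(210) - T(215) = (½)*210*(6 + 210) - 1*215 = (½)*210*216 - 215 = 22680 - 215 = 22465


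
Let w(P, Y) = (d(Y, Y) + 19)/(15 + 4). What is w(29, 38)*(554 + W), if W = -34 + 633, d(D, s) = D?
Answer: 3459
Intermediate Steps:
w(P, Y) = 1 + Y/19 (w(P, Y) = (Y + 19)/(15 + 4) = (19 + Y)/19 = (19 + Y)*(1/19) = 1 + Y/19)
W = 599
w(29, 38)*(554 + W) = (1 + (1/19)*38)*(554 + 599) = (1 + 2)*1153 = 3*1153 = 3459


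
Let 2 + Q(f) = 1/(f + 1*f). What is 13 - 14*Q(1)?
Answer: 34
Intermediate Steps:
Q(f) = -2 + 1/(2*f) (Q(f) = -2 + 1/(f + 1*f) = -2 + 1/(f + f) = -2 + 1/(2*f))
13 - 14*Q(1) = 13 - 14*(-2 + (½)/1) = 13 - 14*(-2 + (½)*1) = 13 - 14*(-2 + ½) = 13 - 14*(-3/2) = 13 + 21 = 34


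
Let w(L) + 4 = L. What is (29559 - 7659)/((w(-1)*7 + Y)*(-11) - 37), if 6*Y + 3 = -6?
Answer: 14600/243 ≈ 60.082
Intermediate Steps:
w(L) = -4 + L
Y = -3/2 (Y = -1/2 + (1/6)*(-6) = -1/2 - 1 = -3/2 ≈ -1.5000)
(29559 - 7659)/((w(-1)*7 + Y)*(-11) - 37) = (29559 - 7659)/(((-4 - 1)*7 - 3/2)*(-11) - 37) = 21900/((-5*7 - 3/2)*(-11) - 37) = 21900/((-35 - 3/2)*(-11) - 37) = 21900/(-73/2*(-11) - 37) = 21900/(803/2 - 37) = 21900/(729/2) = 21900*(2/729) = 14600/243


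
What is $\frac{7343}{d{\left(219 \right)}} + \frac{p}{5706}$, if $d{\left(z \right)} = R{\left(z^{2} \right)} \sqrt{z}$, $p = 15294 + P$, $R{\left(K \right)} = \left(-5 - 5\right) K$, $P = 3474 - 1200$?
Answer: $\frac{976}{317} - \frac{7343 \sqrt{219}}{105034590} \approx 3.0778$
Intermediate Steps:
$P = 2274$
$R{\left(K \right)} = - 10 K$
$p = 17568$ ($p = 15294 + 2274 = 17568$)
$d{\left(z \right)} = - 10 z^{\frac{5}{2}}$ ($d{\left(z \right)} = - 10 z^{2} \sqrt{z} = - 10 z^{\frac{5}{2}}$)
$\frac{7343}{d{\left(219 \right)}} + \frac{p}{5706} = \frac{7343}{\left(-10\right) 219^{\frac{5}{2}}} + \frac{17568}{5706} = \frac{7343}{\left(-10\right) 47961 \sqrt{219}} + 17568 \cdot \frac{1}{5706} = \frac{7343}{\left(-479610\right) \sqrt{219}} + \frac{976}{317} = 7343 \left(- \frac{\sqrt{219}}{105034590}\right) + \frac{976}{317} = - \frac{7343 \sqrt{219}}{105034590} + \frac{976}{317} = \frac{976}{317} - \frac{7343 \sqrt{219}}{105034590}$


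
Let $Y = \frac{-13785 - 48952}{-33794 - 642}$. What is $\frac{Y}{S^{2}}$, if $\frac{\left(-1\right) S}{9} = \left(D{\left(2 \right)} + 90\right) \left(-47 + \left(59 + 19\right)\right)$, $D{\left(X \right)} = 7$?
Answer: $\frac{62737}{25221131948484} \approx 2.4875 \cdot 10^{-9}$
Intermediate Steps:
$S = -27063$ ($S = - 9 \left(7 + 90\right) \left(-47 + \left(59 + 19\right)\right) = - 9 \cdot 97 \left(-47 + 78\right) = - 9 \cdot 97 \cdot 31 = \left(-9\right) 3007 = -27063$)
$Y = \frac{62737}{34436}$ ($Y = - \frac{62737}{-34436} = \left(-62737\right) \left(- \frac{1}{34436}\right) = \frac{62737}{34436} \approx 1.8218$)
$\frac{Y}{S^{2}} = \frac{62737}{34436 \left(-27063\right)^{2}} = \frac{62737}{34436 \cdot 732405969} = \frac{62737}{34436} \cdot \frac{1}{732405969} = \frac{62737}{25221131948484}$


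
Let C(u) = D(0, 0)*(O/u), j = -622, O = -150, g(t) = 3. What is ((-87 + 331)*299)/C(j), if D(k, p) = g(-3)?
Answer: 22689316/225 ≈ 1.0084e+5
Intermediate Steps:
D(k, p) = 3
C(u) = -450/u (C(u) = 3*(-150/u) = -450/u)
((-87 + 331)*299)/C(j) = ((-87 + 331)*299)/((-450/(-622))) = (244*299)/((-450*(-1/622))) = 72956/(225/311) = 72956*(311/225) = 22689316/225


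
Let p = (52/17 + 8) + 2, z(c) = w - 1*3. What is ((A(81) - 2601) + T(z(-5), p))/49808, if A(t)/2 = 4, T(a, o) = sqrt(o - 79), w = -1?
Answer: -2593/49808 + I*sqrt(19057)/846736 ≈ -0.05206 + 0.00016303*I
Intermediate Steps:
z(c) = -4 (z(c) = -1 - 1*3 = -1 - 3 = -4)
p = 222/17 (p = (52*(1/17) + 8) + 2 = (52/17 + 8) + 2 = 188/17 + 2 = 222/17 ≈ 13.059)
T(a, o) = sqrt(-79 + o)
A(t) = 8 (A(t) = 2*4 = 8)
((A(81) - 2601) + T(z(-5), p))/49808 = ((8 - 2601) + sqrt(-79 + 222/17))/49808 = (-2593 + sqrt(-1121/17))*(1/49808) = (-2593 + I*sqrt(19057)/17)*(1/49808) = -2593/49808 + I*sqrt(19057)/846736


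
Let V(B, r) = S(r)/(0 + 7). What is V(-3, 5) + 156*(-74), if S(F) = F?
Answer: -80803/7 ≈ -11543.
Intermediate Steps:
V(B, r) = r/7 (V(B, r) = r/(0 + 7) = r/7)
V(-3, 5) + 156*(-74) = (⅐)*5 + 156*(-74) = 5/7 - 11544 = -80803/7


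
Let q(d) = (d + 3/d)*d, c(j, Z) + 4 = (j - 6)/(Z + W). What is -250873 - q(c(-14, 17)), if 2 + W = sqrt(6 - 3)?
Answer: -1030465444/4107 + 1320*sqrt(3)/1369 ≈ -2.5090e+5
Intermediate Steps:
W = -2 + sqrt(3) (W = -2 + sqrt(6 - 3) = -2 + sqrt(3) ≈ -0.26795)
c(j, Z) = -4 + (-6 + j)/(-2 + Z + sqrt(3)) (c(j, Z) = -4 + (j - 6)/(Z + (-2 + sqrt(3))) = -4 + (-6 + j)/(-2 + Z + sqrt(3)))
q(d) = d*(d + 3/d)
-250873 - q(c(-14, 17)) = -250873 - (3 + ((2 - 14 - 4*17 - 4*sqrt(3))/(-2 + 17 + sqrt(3)))**2) = -250873 - (3 + ((2 - 14 - 68 - 4*sqrt(3))/(15 + sqrt(3)))**2) = -250873 - (3 + ((-80 - 4*sqrt(3))/(15 + sqrt(3)))**2) = -250873 - (3 + (-80 - 4*sqrt(3))**2/(15 + sqrt(3))**2) = -250873 + (-3 - (-80 - 4*sqrt(3))**2/(15 + sqrt(3))**2) = -250876 - (-80 - 4*sqrt(3))**2/(15 + sqrt(3))**2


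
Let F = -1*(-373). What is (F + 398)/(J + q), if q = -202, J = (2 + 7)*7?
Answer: -771/139 ≈ -5.5468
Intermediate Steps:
F = 373
J = 63 (J = 9*7 = 63)
(F + 398)/(J + q) = (373 + 398)/(63 - 202) = 771/(-139) = 771*(-1/139) = -771/139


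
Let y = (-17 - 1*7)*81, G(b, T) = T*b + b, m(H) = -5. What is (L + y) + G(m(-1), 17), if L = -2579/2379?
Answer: -4841465/2379 ≈ -2035.1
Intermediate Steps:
G(b, T) = b + T*b
L = -2579/2379 (L = -2579*1/2379 = -2579/2379 ≈ -1.0841)
y = -1944 (y = (-17 - 7)*81 = -24*81 = -1944)
(L + y) + G(m(-1), 17) = (-2579/2379 - 1944) - 5*(1 + 17) = -4627355/2379 - 5*18 = -4627355/2379 - 90 = -4841465/2379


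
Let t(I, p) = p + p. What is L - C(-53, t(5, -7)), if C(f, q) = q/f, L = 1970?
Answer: 104396/53 ≈ 1969.7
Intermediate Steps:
t(I, p) = 2*p
L - C(-53, t(5, -7)) = 1970 - 2*(-7)/(-53) = 1970 - (-14)*(-1)/53 = 1970 - 1*14/53 = 1970 - 14/53 = 104396/53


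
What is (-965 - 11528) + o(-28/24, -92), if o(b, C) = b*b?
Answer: -449699/36 ≈ -12492.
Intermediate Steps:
o(b, C) = b**2
(-965 - 11528) + o(-28/24, -92) = (-965 - 11528) + (-28/24)**2 = -12493 + (-28*1/24)**2 = -12493 + (-7/6)**2 = -12493 + 49/36 = -449699/36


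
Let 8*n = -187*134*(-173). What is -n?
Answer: -2167517/4 ≈ -5.4188e+5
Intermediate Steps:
n = 2167517/4 (n = (-187*134*(-173))/8 = (-25058*(-173))/8 = (1/8)*4335034 = 2167517/4 ≈ 5.4188e+5)
-n = -1*2167517/4 = -2167517/4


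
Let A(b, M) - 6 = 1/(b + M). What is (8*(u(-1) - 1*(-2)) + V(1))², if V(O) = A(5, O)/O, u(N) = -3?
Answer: 121/36 ≈ 3.3611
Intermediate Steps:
A(b, M) = 6 + 1/(M + b) (A(b, M) = 6 + 1/(b + M) = 6 + 1/(M + b))
V(O) = (31 + 6*O)/(O*(5 + O)) (V(O) = ((1 + 6*O + 6*5)/(O + 5))/O = ((1 + 6*O + 30)/(5 + O))/O = ((31 + 6*O)/(5 + O))/O = (31 + 6*O)/(O*(5 + O)))
(8*(u(-1) - 1*(-2)) + V(1))² = (8*(-3 - 1*(-2)) + (31 + 6*1)/(1*(5 + 1)))² = (8*(-3 + 2) + 1*(31 + 6)/6)² = (8*(-1) + 1*(⅙)*37)² = (-8 + 37/6)² = (-11/6)² = 121/36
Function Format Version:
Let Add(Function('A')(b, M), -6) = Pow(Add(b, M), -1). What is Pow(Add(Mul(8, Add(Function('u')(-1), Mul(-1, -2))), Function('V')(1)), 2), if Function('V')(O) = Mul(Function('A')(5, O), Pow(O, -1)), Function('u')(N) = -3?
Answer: Rational(121, 36) ≈ 3.3611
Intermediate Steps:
Function('A')(b, M) = Add(6, Pow(Add(M, b), -1)) (Function('A')(b, M) = Add(6, Pow(Add(b, M), -1)) = Add(6, Pow(Add(M, b), -1)))
Function('V')(O) = Mul(Pow(O, -1), Pow(Add(5, O), -1), Add(31, Mul(6, O))) (Function('V')(O) = Mul(Mul(Pow(Add(O, 5), -1), Add(1, Mul(6, O), Mul(6, 5))), Pow(O, -1)) = Mul(Mul(Pow(Add(5, O), -1), Add(1, Mul(6, O), 30)), Pow(O, -1)) = Mul(Mul(Pow(Add(5, O), -1), Add(31, Mul(6, O))), Pow(O, -1)) = Mul(Pow(O, -1), Pow(Add(5, O), -1), Add(31, Mul(6, O))))
Pow(Add(Mul(8, Add(Function('u')(-1), Mul(-1, -2))), Function('V')(1)), 2) = Pow(Add(Mul(8, Add(-3, Mul(-1, -2))), Mul(Pow(1, -1), Pow(Add(5, 1), -1), Add(31, Mul(6, 1)))), 2) = Pow(Add(Mul(8, Add(-3, 2)), Mul(1, Pow(6, -1), Add(31, 6))), 2) = Pow(Add(Mul(8, -1), Mul(1, Rational(1, 6), 37)), 2) = Pow(Add(-8, Rational(37, 6)), 2) = Pow(Rational(-11, 6), 2) = Rational(121, 36)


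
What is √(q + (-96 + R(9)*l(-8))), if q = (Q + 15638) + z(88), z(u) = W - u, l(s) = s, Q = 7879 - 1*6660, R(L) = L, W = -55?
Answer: √16546 ≈ 128.63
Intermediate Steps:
Q = 1219 (Q = 7879 - 6660 = 1219)
z(u) = -55 - u
q = 16714 (q = (1219 + 15638) + (-55 - 1*88) = 16857 + (-55 - 88) = 16857 - 143 = 16714)
√(q + (-96 + R(9)*l(-8))) = √(16714 + (-96 + 9*(-8))) = √(16714 + (-96 - 72)) = √(16714 - 168) = √16546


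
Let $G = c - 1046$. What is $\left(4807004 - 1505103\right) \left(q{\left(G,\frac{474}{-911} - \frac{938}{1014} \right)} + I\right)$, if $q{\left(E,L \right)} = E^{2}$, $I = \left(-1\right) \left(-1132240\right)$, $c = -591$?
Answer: $12586876329109$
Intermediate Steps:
$G = -1637$ ($G = -591 - 1046 = -1637$)
$I = 1132240$
$\left(4807004 - 1505103\right) \left(q{\left(G,\frac{474}{-911} - \frac{938}{1014} \right)} + I\right) = \left(4807004 - 1505103\right) \left(\left(-1637\right)^{2} + 1132240\right) = 3301901 \left(2679769 + 1132240\right) = 3301901 \cdot 3812009 = 12586876329109$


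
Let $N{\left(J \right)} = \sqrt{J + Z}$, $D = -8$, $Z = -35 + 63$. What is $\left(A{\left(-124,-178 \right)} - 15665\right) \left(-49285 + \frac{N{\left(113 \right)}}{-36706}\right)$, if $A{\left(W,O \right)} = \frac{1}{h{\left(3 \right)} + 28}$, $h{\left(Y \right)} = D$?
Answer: $\frac{3088188243}{4} + \frac{313299 \sqrt{141}}{734120} \approx 7.7205 \cdot 10^{8}$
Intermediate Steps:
$Z = 28$
$h{\left(Y \right)} = -8$
$N{\left(J \right)} = \sqrt{28 + J}$ ($N{\left(J \right)} = \sqrt{J + 28} = \sqrt{28 + J}$)
$A{\left(W,O \right)} = \frac{1}{20}$ ($A{\left(W,O \right)} = \frac{1}{-8 + 28} = \frac{1}{20}$)
$\left(A{\left(-124,-178 \right)} - 15665\right) \left(-49285 + \frac{N{\left(113 \right)}}{-36706}\right) = \left(\frac{1}{20} - 15665\right) \left(-49285 + \frac{\sqrt{28 + 113}}{-36706}\right) = - \frac{313299 \left(-49285 + \sqrt{141} \left(- \frac{1}{36706}\right)\right)}{20} = - \frac{313299 \left(-49285 - \frac{\sqrt{141}}{36706}\right)}{20} = \frac{3088188243}{4} + \frac{313299 \sqrt{141}}{734120}$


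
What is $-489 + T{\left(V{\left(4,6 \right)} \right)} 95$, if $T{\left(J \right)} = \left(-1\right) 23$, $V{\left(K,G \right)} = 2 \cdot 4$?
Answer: $-2674$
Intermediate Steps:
$V{\left(K,G \right)} = 8$
$T{\left(J \right)} = -23$
$-489 + T{\left(V{\left(4,6 \right)} \right)} 95 = -489 - 2185 = -2674$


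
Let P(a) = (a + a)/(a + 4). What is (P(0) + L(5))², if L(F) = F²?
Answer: 625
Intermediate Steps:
P(a) = 2*a/(4 + a) (P(a) = (2*a)/(4 + a) = 2*a/(4 + a))
(P(0) + L(5))² = (2*0/(4 + 0) + 5²)² = (2*0/4 + 25)² = (2*0*(¼) + 25)² = (0 + 25)² = 25² = 625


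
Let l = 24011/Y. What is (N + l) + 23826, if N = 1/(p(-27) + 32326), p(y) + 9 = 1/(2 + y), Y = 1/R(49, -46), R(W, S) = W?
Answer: 969803692285/807924 ≈ 1.2004e+6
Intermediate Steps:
Y = 1/49 ≈ 0.020408
p(y) = -9 + 1/(2 + y)
l = 1176539 (l = 24011/(1/49) = 24011*49 = 1176539)
N = 25/807924 (N = 1/((-17 - 9*(-27))/(2 - 27) + 32326) = 1/((-17 + 243)/(-25) + 32326) = 1/(-1/25*226 + 32326) = 1/(-226/25 + 32326) = 1/(807924/25) = 25/807924 ≈ 3.0943e-5)
(N + l) + 23826 = (25/807924 + 1176539) + 23826 = 950554095061/807924 + 23826 = 969803692285/807924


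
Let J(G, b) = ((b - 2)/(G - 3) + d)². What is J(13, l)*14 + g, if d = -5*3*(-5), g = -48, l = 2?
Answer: 78702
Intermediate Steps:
d = 75 (d = -15*(-5) = 75)
J(G, b) = (75 + (-2 + b)/(-3 + G))² (J(G, b) = ((b - 2)/(G - 3) + 75)² = ((-2 + b)/(-3 + G) + 75)² = (75 + (-2 + b)/(-3 + G))²)
J(13, l)*14 + g = ((-227 + 2 + 75*13)²/(-3 + 13)²)*14 - 48 = ((-227 + 2 + 975)²/10²)*14 - 48 = ((1/100)*750²)*14 - 48 = ((1/100)*562500)*14 - 48 = 5625*14 - 48 = 78750 - 48 = 78702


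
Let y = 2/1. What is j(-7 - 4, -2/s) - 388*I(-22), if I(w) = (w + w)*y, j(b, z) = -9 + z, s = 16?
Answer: 273079/8 ≈ 34135.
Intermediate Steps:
y = 2 (y = 2*1 = 2)
I(w) = 4*w (I(w) = (w + w)*2 = (2*w)*2 = 4*w)
j(-7 - 4, -2/s) - 388*I(-22) = (-9 - 2/16) - 1552*(-22) = (-9 - 2*1/16) - 388*(-88) = (-9 - 1/8) + 34144 = -73/8 + 34144 = 273079/8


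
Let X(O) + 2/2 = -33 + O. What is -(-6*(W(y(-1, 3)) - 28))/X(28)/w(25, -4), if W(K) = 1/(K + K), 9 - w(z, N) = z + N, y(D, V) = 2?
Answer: -37/16 ≈ -2.3125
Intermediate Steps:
w(z, N) = 9 - N - z (w(z, N) = 9 - (z + N) = 9 - (N + z) = 9 + (-N - z) = 9 - N - z)
W(K) = 1/(2*K)
X(O) = -34 + O (X(O) = -1 + (-33 + O) = -34 + O)
-(-6*(W(y(-1, 3)) - 28))/X(28)/w(25, -4) = -(-6*((½)/2 - 28))/(-34 + 28)/(9 - 1*(-4) - 1*25) = --6*((½)*(½) - 28)/(-6)/(9 + 4 - 25) = --6*(¼ - 28)*(-⅙)/(-12) = --6*(-111/4)*(-⅙)*(-1)/12 = -(333/2)*(-⅙)*(-1)/12 = -(-111)*(-1)/(4*12) = -1*37/16 = -37/16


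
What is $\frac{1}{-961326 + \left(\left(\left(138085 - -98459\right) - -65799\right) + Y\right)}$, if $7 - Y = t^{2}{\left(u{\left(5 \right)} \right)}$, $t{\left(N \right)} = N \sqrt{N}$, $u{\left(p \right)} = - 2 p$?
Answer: $- \frac{1}{657976} \approx -1.5198 \cdot 10^{-6}$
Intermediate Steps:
$t{\left(N \right)} = N^{\frac{3}{2}}$
$Y = 1007$ ($Y = 7 - \left(\left(\left(-2\right) 5\right)^{\frac{3}{2}}\right)^{2} = 7 - \left(\left(-10\right)^{\frac{3}{2}}\right)^{2} = 7 - \left(- 10 i \sqrt{10}\right)^{2} = 7 - -1000 = 7 + 1000 = 1007$)
$\frac{1}{-961326 + \left(\left(\left(138085 - -98459\right) - -65799\right) + Y\right)} = \frac{1}{-961326 + \left(\left(\left(138085 - -98459\right) - -65799\right) + 1007\right)} = \frac{1}{-961326 + \left(\left(\left(138085 + 98459\right) + \left(-67840 + 133639\right)\right) + 1007\right)} = \frac{1}{-961326 + \left(\left(236544 + 65799\right) + 1007\right)} = \frac{1}{-961326 + \left(302343 + 1007\right)} = \frac{1}{-961326 + 303350} = \frac{1}{-657976} = - \frac{1}{657976}$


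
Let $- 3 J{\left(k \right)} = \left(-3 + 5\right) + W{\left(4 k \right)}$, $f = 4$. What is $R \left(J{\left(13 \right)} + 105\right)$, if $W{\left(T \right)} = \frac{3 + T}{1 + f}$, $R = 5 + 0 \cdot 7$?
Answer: $\frac{1510}{3} \approx 503.33$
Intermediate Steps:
$R = 5$ ($R = 5 + 0 = 5$)
$W{\left(T \right)} = \frac{3}{5} + \frac{T}{5}$ ($W{\left(T \right)} = \frac{3 + T}{1 + 4} = \frac{3 + T}{5} = \left(3 + T\right) \frac{1}{5} = \frac{3}{5} + \frac{T}{5}$)
$J{\left(k \right)} = - \frac{13}{15} - \frac{4 k}{15}$ ($J{\left(k \right)} = - \frac{\left(-3 + 5\right) + \left(\frac{3}{5} + \frac{4 k}{5}\right)}{3} = - \frac{2 + \left(\frac{3}{5} + \frac{4 k}{5}\right)}{3} = - \frac{\frac{13}{5} + \frac{4 k}{5}}{3} = - \frac{13}{15} - \frac{4 k}{15}$)
$R \left(J{\left(13 \right)} + 105\right) = 5 \left(\left(- \frac{13}{15} - \frac{52}{15}\right) + 105\right) = 5 \left(- \frac{13}{3} + 105\right) = 5 \cdot \frac{302}{3} = \frac{1510}{3}$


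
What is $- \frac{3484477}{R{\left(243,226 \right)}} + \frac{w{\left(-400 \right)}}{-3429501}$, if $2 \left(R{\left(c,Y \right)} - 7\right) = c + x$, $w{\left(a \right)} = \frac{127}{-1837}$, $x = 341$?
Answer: $- \frac{954442690560512}{81899913381} \approx -11654.0$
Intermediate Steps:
$w{\left(a \right)} = - \frac{127}{1837}$ ($w{\left(a \right)} = 127 \left(- \frac{1}{1837}\right) = - \frac{127}{1837}$)
$R{\left(c,Y \right)} = \frac{355}{2} + \frac{c}{2}$ ($R{\left(c,Y \right)} = 7 + \frac{c + 341}{2} = 7 + \frac{341 + c}{2} = 7 + \left(\frac{341}{2} + \frac{c}{2}\right) = \frac{355}{2} + \frac{c}{2}$)
$- \frac{3484477}{R{\left(243,226 \right)}} + \frac{w{\left(-400 \right)}}{-3429501} = - \frac{3484477}{\frac{355}{2} + \frac{1}{2} \cdot 243} - \frac{127}{1837 \left(-3429501\right)} = - \frac{3484477}{\frac{355}{2} + \frac{243}{2}} - - \frac{127}{6299993337} = - \frac{3484477}{299} + \frac{127}{6299993337} = \left(-3484477\right) \frac{1}{299} + \frac{127}{6299993337} = - \frac{151499}{13} + \frac{127}{6299993337} = - \frac{954442690560512}{81899913381}$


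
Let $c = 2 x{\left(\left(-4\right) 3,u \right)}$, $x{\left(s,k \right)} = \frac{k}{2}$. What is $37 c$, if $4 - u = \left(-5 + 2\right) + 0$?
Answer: $259$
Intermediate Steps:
$u = 7$ ($u = 4 - \left(\left(-5 + 2\right) + 0\right) = 4 - \left(-3 + 0\right) = 4 - -3 = 4 + 3 = 7$)
$x{\left(s,k \right)} = \frac{k}{2}$ ($x{\left(s,k \right)} = k \frac{1}{2} = \frac{k}{2}$)
$c = 7$ ($c = 2 \cdot \frac{1}{2} \cdot 7 = 2 \cdot \frac{7}{2} = 7$)
$37 c = 37 \cdot 7 = 259$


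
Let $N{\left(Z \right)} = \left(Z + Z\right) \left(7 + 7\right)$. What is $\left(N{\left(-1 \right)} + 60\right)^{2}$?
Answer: $1024$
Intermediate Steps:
$N{\left(Z \right)} = 28 Z$ ($N{\left(Z \right)} = 2 Z 14 = 28 Z$)
$\left(N{\left(-1 \right)} + 60\right)^{2} = \left(28 \left(-1\right) + 60\right)^{2} = \left(-28 + 60\right)^{2} = 32^{2} = 1024$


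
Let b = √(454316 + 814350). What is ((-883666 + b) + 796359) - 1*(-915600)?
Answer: 828293 + √1268666 ≈ 8.2942e+5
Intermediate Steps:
b = √1268666 ≈ 1126.4
((-883666 + b) + 796359) - 1*(-915600) = ((-883666 + √1268666) + 796359) - 1*(-915600) = (-87307 + √1268666) + 915600 = 828293 + √1268666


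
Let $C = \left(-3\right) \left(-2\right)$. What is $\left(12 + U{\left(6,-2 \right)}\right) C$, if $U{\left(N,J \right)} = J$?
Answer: $60$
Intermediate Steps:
$C = 6$
$\left(12 + U{\left(6,-2 \right)}\right) C = \left(12 - 2\right) 6 = 10 \cdot 6 = 60$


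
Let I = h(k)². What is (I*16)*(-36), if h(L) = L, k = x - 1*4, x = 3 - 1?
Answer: -2304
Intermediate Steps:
x = 2
k = -2 (k = 2 - 1*4 = 2 - 4 = -2)
I = 4 (I = (-2)² = 4)
(I*16)*(-36) = (4*16)*(-36) = 64*(-36) = -2304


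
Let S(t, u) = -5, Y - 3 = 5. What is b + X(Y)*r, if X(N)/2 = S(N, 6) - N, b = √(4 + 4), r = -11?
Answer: 286 + 2*√2 ≈ 288.83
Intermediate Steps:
Y = 8 (Y = 3 + 5 = 8)
b = 2*√2 (b = √8 = 2*√2 ≈ 2.8284)
X(N) = -10 - 2*N (X(N) = 2*(-5 - N) = -10 - 2*N)
b + X(Y)*r = 2*√2 + (-10 - 2*8)*(-11) = 2*√2 + (-10 - 16)*(-11) = 2*√2 - 26*(-11) = 2*√2 + 286 = 286 + 2*√2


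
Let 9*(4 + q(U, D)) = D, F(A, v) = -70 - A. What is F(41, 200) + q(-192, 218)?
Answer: -817/9 ≈ -90.778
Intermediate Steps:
q(U, D) = -4 + D/9
F(41, 200) + q(-192, 218) = (-70 - 1*41) + (-4 + (⅑)*218) = (-70 - 41) + (-4 + 218/9) = -111 + 182/9 = -817/9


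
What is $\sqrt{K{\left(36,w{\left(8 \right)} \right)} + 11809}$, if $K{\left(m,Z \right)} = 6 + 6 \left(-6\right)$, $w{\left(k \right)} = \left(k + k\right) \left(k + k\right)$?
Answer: $\sqrt{11779} \approx 108.53$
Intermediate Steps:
$w{\left(k \right)} = 4 k^{2}$ ($w{\left(k \right)} = 2 k 2 k = 4 k^{2}$)
$K{\left(m,Z \right)} = -30$ ($K{\left(m,Z \right)} = 6 - 36 = -30$)
$\sqrt{K{\left(36,w{\left(8 \right)} \right)} + 11809} = \sqrt{-30 + 11809} = \sqrt{11779}$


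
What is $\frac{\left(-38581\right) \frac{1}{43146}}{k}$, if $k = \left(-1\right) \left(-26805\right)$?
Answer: $- \frac{38581}{1156528530} \approx -3.3359 \cdot 10^{-5}$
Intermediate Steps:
$k = 26805$
$\frac{\left(-38581\right) \frac{1}{43146}}{k} = \frac{\left(-38581\right) \frac{1}{43146}}{26805} = \left(-38581\right) \frac{1}{43146} \cdot \frac{1}{26805} = \left(- \frac{38581}{43146}\right) \frac{1}{26805} = - \frac{38581}{1156528530}$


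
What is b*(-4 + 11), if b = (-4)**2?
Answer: 112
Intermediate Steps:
b = 16
b*(-4 + 11) = 16*(-4 + 11) = 16*7 = 112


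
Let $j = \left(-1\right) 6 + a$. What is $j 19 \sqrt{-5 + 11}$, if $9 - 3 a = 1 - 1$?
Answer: $- 57 \sqrt{6} \approx -139.62$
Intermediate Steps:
$a = 3$ ($a = 3 - \frac{1 - 1}{3} = 3 - 0 = 3 + 0 = 3$)
$j = -3$ ($j = \left(-1\right) 6 + 3 = -6 + 3 = -3$)
$j 19 \sqrt{-5 + 11} = \left(-3\right) 19 \sqrt{-5 + 11} = - 57 \sqrt{6}$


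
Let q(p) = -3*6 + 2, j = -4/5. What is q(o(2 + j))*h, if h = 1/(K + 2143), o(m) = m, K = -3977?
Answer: 8/917 ≈ 0.0087241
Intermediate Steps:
j = -4/5 (j = -4*1/5 = -4/5 ≈ -0.80000)
h = -1/1834 (h = 1/(-3977 + 2143) = 1/(-1834) = -1/1834 ≈ -0.00054526)
q(p) = -16 (q(p) = -18 + 2 = -16)
q(o(2 + j))*h = -16*(-1/1834) = 8/917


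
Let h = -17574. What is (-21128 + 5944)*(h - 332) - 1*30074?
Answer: 271854630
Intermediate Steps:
(-21128 + 5944)*(h - 332) - 1*30074 = (-21128 + 5944)*(-17574 - 332) - 1*30074 = -15184*(-17906) - 30074 = 271884704 - 30074 = 271854630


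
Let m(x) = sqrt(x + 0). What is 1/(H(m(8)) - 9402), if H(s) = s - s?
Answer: -1/9402 ≈ -0.00010636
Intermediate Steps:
m(x) = sqrt(x)
H(s) = 0
1/(H(m(8)) - 9402) = 1/(0 - 9402) = 1/(-9402) = -1/9402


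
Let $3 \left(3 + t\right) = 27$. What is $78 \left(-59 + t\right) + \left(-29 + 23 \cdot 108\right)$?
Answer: $-1679$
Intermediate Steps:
$t = 6$ ($t = -3 + \frac{1}{3} \cdot 27 = -3 + 9 = 6$)
$78 \left(-59 + t\right) + \left(-29 + 23 \cdot 108\right) = 78 \left(-59 + 6\right) + \left(-29 + 23 \cdot 108\right) = 78 \left(-53\right) + \left(-29 + 2484\right) = -4134 + 2455 = -1679$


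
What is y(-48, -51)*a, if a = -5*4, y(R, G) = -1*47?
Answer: 940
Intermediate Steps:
y(R, G) = -47
a = -20
y(-48, -51)*a = -47*(-20) = 940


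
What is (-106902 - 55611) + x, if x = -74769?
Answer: -237282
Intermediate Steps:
(-106902 - 55611) + x = (-106902 - 55611) - 74769 = -162513 - 74769 = -237282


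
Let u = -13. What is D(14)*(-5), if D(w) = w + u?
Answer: -5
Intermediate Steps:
D(w) = -13 + w (D(w) = w - 13 = -13 + w)
D(14)*(-5) = (-13 + 14)*(-5) = 1*(-5) = -5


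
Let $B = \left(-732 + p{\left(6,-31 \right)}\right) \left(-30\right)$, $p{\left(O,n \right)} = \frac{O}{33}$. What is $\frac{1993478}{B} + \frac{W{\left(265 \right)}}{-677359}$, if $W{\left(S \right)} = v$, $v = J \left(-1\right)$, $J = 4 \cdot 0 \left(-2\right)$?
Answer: $\frac{10964129}{120750} \approx 90.8$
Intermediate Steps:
$p{\left(O,n \right)} = \frac{O}{33}$ ($p{\left(O,n \right)} = O \frac{1}{33} = \frac{O}{33}$)
$J = 0$ ($J = 0 \left(-2\right) = 0$)
$B = \frac{241500}{11}$ ($B = \left(-732 + \frac{1}{33} \cdot 6\right) \left(-30\right) = \left(-732 + \frac{2}{11}\right) \left(-30\right) = \left(- \frac{8050}{11}\right) \left(-30\right) = \frac{241500}{11} \approx 21955.0$)
$v = 0$ ($v = 0 \left(-1\right) = 0$)
$W{\left(S \right)} = 0$
$\frac{1993478}{B} + \frac{W{\left(265 \right)}}{-677359} = \frac{1993478}{\frac{241500}{11}} + \frac{0}{-677359} = 1993478 \cdot \frac{11}{241500} + 0 \left(- \frac{1}{677359}\right) = \frac{10964129}{120750} + 0 = \frac{10964129}{120750}$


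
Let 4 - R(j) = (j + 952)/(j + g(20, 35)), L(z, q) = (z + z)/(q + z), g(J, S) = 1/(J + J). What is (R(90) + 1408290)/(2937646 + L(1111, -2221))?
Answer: 2814529882770/5871043100819 ≈ 0.47939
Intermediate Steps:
g(J, S) = 1/(2*J)
L(z, q) = 2*z/(q + z) (L(z, q) = (2*z)/(q + z) = 2*z/(q + z))
R(j) = 4 - (952 + j)/(1/40 + j) (R(j) = 4 - (j + 952)/(j + (½)/20) = 4 - (952 + j)/(j + (½)*(1/20)) = 4 - (952 + j)/(j + 1/40) = 4 - (952 + j)/(1/40 + j))
(R(90) + 1408290)/(2937646 + L(1111, -2221)) = (12*(-3173 + 10*90)/(1 + 40*90) + 1408290)/(2937646 + 2*1111/(-2221 + 1111)) = (12*(-3173 + 900)/(1 + 3600) + 1408290)/(2937646 + 2*1111/(-1110)) = (12*(-2273)/3601 + 1408290)/(2937646 + 2*1111*(-1/1110)) = (12*(1/3601)*(-2273) + 1408290)/(2937646 - 1111/555) = (-27276/3601 + 1408290)/(1630392419/555) = (5071225014/3601)*(555/1630392419) = 2814529882770/5871043100819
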